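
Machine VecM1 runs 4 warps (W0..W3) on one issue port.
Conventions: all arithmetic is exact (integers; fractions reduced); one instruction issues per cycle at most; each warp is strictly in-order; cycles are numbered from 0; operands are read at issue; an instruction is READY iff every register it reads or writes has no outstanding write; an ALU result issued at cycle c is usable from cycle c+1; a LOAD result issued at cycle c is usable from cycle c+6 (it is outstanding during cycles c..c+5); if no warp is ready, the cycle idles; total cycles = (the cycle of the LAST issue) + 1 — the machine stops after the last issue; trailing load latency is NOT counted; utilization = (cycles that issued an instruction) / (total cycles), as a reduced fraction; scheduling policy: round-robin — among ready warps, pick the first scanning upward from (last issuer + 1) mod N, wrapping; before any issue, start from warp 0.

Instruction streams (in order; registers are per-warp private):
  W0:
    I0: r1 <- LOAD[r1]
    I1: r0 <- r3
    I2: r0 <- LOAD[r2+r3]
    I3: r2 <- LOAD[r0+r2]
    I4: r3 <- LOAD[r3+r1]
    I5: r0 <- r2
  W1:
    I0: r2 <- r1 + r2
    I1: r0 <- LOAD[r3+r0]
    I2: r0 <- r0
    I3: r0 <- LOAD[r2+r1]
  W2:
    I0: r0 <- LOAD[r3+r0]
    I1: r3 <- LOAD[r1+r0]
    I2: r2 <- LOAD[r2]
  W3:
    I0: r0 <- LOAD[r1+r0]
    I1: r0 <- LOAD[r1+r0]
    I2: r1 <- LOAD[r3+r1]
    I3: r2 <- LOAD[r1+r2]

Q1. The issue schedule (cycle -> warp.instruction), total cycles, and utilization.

cycle 0: W0.I0
cycle 1: W1.I0
cycle 2: W2.I0
cycle 3: W3.I0
cycle 4: W0.I1
cycle 5: W1.I1
cycle 6: W0.I2
cycle 7: idle
cycle 8: W2.I1
cycle 9: W3.I1
cycle 10: W2.I2
cycle 11: W3.I2
cycle 12: W0.I3
cycle 13: W1.I2
cycle 14: W0.I4
cycle 15: W1.I3
cycle 16: idle
cycle 17: W3.I3
cycle 18: W0.I5

Answer: 19 cycles, utilization 17/19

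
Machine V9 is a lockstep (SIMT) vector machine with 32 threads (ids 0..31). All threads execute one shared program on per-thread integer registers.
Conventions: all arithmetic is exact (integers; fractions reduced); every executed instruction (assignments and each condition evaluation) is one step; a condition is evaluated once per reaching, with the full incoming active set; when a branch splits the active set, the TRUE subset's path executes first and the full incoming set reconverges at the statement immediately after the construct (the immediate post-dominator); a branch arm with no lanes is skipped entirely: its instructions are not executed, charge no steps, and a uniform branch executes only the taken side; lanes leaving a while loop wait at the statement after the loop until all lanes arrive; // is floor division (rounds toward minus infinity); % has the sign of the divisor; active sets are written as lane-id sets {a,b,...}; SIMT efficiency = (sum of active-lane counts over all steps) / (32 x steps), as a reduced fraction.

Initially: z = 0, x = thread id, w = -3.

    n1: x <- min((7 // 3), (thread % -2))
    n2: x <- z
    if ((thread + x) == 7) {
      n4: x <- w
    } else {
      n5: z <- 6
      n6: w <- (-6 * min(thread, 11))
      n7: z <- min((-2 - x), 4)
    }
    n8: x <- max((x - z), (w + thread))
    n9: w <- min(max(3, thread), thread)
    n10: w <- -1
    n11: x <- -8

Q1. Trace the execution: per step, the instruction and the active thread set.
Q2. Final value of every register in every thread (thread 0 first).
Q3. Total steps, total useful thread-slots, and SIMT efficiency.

step 0: x <- min((7 // 3), (thread % -2)) {0,1,2,3,4,5,6,7,8,9,10,11,12,13,14,15,16,17,18,19,20,21,22,23,24,25,26,27,28,29,30,31}
step 1: x <- z                       {0,1,2,3,4,5,6,7,8,9,10,11,12,13,14,15,16,17,18,19,20,21,22,23,24,25,26,27,28,29,30,31}
step 2: eval ((thread + x) == 7)     {0,1,2,3,4,5,6,7,8,9,10,11,12,13,14,15,16,17,18,19,20,21,22,23,24,25,26,27,28,29,30,31}
step 3: x <- w                       {7}
step 4: z <- 6                       {0,1,2,3,4,5,6,8,9,10,11,12,13,14,15,16,17,18,19,20,21,22,23,24,25,26,27,28,29,30,31}
step 5: w <- (-6 * min(thread, 11))  {0,1,2,3,4,5,6,8,9,10,11,12,13,14,15,16,17,18,19,20,21,22,23,24,25,26,27,28,29,30,31}
step 6: z <- min((-2 - x), 4)        {0,1,2,3,4,5,6,8,9,10,11,12,13,14,15,16,17,18,19,20,21,22,23,24,25,26,27,28,29,30,31}
step 7: x <- max((x - z), (w + thread)) {0,1,2,3,4,5,6,7,8,9,10,11,12,13,14,15,16,17,18,19,20,21,22,23,24,25,26,27,28,29,30,31}
step 8: w <- min(max(3, thread), thread) {0,1,2,3,4,5,6,7,8,9,10,11,12,13,14,15,16,17,18,19,20,21,22,23,24,25,26,27,28,29,30,31}
step 9: w <- -1                      {0,1,2,3,4,5,6,7,8,9,10,11,12,13,14,15,16,17,18,19,20,21,22,23,24,25,26,27,28,29,30,31}
step 10: x <- -8                      {0,1,2,3,4,5,6,7,8,9,10,11,12,13,14,15,16,17,18,19,20,21,22,23,24,25,26,27,28,29,30,31}

Answer: 11 steps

z: -2,-2,-2,-2,-2,-2,-2,0,-2,-2,-2,-2,-2,-2,-2,-2,-2,-2,-2,-2,-2,-2,-2,-2,-2,-2,-2,-2,-2,-2,-2,-2
x: -8,-8,-8,-8,-8,-8,-8,-8,-8,-8,-8,-8,-8,-8,-8,-8,-8,-8,-8,-8,-8,-8,-8,-8,-8,-8,-8,-8,-8,-8,-8,-8
w: -1,-1,-1,-1,-1,-1,-1,-1,-1,-1,-1,-1,-1,-1,-1,-1,-1,-1,-1,-1,-1,-1,-1,-1,-1,-1,-1,-1,-1,-1,-1,-1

steps = 11; useful = 318; efficiency = 318/352 = 159/176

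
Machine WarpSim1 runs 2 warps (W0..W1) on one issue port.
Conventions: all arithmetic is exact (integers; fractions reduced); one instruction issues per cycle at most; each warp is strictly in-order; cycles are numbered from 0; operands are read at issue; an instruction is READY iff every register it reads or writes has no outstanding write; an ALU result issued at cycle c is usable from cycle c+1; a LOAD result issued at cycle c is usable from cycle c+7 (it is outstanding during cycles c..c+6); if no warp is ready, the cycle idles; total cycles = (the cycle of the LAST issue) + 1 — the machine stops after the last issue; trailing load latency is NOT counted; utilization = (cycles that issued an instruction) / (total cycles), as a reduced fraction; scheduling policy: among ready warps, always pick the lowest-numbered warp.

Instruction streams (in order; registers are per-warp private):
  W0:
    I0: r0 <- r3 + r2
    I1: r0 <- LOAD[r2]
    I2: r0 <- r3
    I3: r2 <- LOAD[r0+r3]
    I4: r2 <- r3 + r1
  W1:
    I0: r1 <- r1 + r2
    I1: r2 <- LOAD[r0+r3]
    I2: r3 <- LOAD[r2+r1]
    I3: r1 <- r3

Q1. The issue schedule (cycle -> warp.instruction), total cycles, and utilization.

cycle 0: W0.I0
cycle 1: W0.I1
cycle 2: W1.I0
cycle 3: W1.I1
cycle 4: idle
cycle 5: idle
cycle 6: idle
cycle 7: idle
cycle 8: W0.I2
cycle 9: W0.I3
cycle 10: W1.I2
cycle 11: idle
cycle 12: idle
cycle 13: idle
cycle 14: idle
cycle 15: idle
cycle 16: W0.I4
cycle 17: W1.I3

Answer: 18 cycles, utilization 1/2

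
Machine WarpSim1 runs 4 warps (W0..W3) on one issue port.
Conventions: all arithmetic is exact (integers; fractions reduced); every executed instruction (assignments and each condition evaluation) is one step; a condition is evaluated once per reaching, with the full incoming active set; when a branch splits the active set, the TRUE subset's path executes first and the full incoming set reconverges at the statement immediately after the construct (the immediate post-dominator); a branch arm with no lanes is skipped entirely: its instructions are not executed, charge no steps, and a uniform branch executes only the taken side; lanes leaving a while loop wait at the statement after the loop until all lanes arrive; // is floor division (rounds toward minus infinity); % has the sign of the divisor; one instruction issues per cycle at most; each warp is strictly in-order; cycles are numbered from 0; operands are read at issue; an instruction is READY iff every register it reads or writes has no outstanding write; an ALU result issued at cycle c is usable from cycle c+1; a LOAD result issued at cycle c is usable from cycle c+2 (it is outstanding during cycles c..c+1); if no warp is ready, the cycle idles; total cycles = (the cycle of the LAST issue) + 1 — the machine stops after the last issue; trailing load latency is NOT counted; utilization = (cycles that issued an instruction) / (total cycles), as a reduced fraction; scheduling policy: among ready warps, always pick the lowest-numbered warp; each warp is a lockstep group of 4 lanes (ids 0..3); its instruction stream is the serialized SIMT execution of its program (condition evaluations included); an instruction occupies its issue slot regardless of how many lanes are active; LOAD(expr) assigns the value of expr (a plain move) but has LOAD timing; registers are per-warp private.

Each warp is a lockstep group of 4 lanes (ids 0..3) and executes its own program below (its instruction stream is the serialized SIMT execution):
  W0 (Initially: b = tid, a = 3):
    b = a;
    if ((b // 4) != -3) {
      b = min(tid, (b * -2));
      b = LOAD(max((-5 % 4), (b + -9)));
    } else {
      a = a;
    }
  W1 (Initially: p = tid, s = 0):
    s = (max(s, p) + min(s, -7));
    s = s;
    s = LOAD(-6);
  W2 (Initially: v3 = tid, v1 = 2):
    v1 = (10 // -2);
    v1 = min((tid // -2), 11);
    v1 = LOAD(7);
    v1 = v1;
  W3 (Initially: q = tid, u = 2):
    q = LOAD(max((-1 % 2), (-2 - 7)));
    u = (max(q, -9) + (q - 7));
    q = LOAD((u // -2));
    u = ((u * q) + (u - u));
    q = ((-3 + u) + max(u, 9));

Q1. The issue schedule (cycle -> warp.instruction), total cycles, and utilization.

cycle 0: W0.I0
cycle 1: W0.I1
cycle 2: W0.I2
cycle 3: W0.I3
cycle 4: W1.I0
cycle 5: W1.I1
cycle 6: W1.I2
cycle 7: W2.I0
cycle 8: W2.I1
cycle 9: W2.I2
cycle 10: W3.I0
cycle 11: W2.I3
cycle 12: W3.I1
cycle 13: W3.I2
cycle 14: idle
cycle 15: W3.I3
cycle 16: W3.I4

Answer: 17 cycles, utilization 16/17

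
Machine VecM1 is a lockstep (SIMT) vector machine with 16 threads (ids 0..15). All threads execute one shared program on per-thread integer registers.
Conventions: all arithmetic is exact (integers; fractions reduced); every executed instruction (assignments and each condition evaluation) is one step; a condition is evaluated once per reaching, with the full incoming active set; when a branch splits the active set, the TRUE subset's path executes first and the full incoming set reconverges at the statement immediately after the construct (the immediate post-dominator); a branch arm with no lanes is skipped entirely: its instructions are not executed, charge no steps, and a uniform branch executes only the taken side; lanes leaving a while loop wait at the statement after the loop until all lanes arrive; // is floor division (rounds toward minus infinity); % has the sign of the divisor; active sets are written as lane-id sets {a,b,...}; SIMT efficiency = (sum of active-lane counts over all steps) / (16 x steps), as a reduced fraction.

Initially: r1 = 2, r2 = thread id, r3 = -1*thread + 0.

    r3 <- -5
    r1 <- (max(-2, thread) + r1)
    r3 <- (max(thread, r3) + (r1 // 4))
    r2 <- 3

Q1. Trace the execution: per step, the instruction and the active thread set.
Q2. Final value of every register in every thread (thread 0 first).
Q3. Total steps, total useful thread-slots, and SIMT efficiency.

step 0: r3 <- -5                     {0,1,2,3,4,5,6,7,8,9,10,11,12,13,14,15}
step 1: r1 <- (max(-2, thread) + r1) {0,1,2,3,4,5,6,7,8,9,10,11,12,13,14,15}
step 2: r3 <- (max(thread, r3) + (r1 // 4)) {0,1,2,3,4,5,6,7,8,9,10,11,12,13,14,15}
step 3: r2 <- 3                      {0,1,2,3,4,5,6,7,8,9,10,11,12,13,14,15}

Answer: 4 steps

r1: 2,3,4,5,6,7,8,9,10,11,12,13,14,15,16,17
r2: 3,3,3,3,3,3,3,3,3,3,3,3,3,3,3,3
r3: 0,1,3,4,5,6,8,9,10,11,13,14,15,16,18,19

steps = 4; useful = 64; efficiency = 64/64 = 1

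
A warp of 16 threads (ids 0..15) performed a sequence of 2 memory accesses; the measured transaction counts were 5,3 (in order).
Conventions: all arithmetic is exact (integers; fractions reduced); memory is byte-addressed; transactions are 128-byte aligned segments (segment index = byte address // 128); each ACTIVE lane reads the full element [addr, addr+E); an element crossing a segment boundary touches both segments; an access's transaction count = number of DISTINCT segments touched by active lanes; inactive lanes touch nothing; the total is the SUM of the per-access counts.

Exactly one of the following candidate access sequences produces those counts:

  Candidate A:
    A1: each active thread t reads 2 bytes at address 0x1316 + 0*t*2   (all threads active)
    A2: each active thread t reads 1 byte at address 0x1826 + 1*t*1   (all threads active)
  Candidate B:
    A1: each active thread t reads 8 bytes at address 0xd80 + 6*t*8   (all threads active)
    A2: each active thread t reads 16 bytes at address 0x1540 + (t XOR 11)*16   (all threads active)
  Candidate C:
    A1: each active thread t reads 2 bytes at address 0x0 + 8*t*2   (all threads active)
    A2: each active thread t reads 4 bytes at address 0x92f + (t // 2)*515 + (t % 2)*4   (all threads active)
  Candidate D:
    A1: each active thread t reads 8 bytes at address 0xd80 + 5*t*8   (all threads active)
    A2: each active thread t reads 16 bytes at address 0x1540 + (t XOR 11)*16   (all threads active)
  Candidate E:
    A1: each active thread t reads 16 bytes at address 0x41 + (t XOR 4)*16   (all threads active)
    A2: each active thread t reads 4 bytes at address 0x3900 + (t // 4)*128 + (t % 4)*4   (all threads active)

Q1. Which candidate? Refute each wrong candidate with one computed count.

A: A1 gives 1 transaction, not 5
B: A1 gives 6 transactions, not 5
C: A1 gives 2 transactions, not 5
E: A1 gives 3 transactions, not 5
D: all counts match (5,3)

Answer: D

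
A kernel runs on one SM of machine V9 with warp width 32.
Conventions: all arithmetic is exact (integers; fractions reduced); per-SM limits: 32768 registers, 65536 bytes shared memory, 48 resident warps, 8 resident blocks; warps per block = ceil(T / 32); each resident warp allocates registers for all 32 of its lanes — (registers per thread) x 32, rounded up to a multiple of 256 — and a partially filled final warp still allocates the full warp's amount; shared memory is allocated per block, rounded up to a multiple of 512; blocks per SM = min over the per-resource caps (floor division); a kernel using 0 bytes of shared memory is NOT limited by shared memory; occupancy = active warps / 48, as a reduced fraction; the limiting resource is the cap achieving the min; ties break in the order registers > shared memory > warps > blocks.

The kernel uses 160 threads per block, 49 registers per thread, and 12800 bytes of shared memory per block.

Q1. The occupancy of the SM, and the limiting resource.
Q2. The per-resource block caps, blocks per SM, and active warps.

Answer: occupancy 5/16, limited by registers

registers: 3 blocks
shared memory: 5 blocks
warps: 9 blocks
blocks: 8 blocks

Answer: 3 blocks, 15 active warps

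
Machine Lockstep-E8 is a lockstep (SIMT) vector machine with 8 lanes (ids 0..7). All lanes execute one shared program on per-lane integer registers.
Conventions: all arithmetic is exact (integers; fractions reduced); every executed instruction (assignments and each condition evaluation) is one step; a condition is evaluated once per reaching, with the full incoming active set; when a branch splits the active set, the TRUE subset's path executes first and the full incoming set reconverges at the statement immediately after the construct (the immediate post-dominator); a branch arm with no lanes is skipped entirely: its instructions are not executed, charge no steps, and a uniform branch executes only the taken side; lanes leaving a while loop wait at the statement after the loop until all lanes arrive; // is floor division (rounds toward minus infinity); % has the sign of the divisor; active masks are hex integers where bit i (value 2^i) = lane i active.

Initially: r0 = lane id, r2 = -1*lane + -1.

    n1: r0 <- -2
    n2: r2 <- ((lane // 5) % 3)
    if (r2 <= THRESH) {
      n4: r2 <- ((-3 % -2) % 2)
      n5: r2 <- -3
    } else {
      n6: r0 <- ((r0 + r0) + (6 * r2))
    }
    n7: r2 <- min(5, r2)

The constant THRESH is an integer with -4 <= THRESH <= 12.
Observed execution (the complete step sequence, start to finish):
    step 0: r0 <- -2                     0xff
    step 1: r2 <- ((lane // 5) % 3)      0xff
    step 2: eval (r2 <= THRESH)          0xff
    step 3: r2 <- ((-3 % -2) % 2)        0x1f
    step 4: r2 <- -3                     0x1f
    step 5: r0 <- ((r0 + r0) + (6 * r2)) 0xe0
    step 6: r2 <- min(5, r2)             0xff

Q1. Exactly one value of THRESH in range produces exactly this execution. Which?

Answer: THRESH = 0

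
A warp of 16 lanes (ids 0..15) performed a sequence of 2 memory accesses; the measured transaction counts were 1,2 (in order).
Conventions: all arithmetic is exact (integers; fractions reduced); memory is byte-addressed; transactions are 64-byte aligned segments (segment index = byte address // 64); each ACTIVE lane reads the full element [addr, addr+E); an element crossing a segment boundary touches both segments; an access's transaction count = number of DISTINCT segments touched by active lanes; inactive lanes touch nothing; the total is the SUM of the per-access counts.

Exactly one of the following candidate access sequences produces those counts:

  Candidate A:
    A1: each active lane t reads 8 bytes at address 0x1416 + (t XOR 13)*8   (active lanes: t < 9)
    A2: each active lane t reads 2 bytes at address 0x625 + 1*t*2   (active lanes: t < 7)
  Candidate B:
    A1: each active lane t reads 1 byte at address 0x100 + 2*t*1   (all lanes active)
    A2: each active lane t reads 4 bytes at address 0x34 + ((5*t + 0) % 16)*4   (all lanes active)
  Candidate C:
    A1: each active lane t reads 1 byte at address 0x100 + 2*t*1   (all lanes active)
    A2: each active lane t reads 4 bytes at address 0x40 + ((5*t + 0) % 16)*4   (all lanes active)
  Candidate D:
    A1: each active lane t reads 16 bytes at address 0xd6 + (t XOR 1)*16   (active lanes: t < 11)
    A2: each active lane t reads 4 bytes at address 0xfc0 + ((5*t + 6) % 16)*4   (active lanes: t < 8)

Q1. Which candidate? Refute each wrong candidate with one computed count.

A: A1 gives 3 transactions, not 1
C: A2 gives 1 transaction, not 2
D: A1 gives 4 transactions, not 1
B: all counts match (1,2)

Answer: B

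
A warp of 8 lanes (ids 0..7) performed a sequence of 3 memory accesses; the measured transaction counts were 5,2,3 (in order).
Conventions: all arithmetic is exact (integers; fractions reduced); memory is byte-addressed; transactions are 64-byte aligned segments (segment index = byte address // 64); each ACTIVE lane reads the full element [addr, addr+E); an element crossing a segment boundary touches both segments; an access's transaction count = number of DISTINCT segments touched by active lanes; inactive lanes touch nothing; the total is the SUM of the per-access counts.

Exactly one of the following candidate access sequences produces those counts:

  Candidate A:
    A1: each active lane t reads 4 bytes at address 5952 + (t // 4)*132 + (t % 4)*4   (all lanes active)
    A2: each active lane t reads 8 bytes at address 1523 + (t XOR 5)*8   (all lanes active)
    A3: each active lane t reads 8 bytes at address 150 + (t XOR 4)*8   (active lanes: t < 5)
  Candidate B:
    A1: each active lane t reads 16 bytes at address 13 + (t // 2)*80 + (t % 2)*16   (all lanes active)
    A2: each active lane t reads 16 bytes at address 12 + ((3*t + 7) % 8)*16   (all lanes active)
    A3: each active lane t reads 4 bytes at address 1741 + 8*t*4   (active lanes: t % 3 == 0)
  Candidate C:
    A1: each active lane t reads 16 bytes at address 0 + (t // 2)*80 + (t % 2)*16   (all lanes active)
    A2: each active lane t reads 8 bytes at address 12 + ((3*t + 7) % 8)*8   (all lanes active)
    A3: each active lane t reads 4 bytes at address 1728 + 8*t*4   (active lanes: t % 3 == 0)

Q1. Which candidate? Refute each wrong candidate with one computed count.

A: A1 gives 2 transactions, not 5
B: A2 gives 3 transactions, not 2
C: all counts match (5,2,3)

Answer: C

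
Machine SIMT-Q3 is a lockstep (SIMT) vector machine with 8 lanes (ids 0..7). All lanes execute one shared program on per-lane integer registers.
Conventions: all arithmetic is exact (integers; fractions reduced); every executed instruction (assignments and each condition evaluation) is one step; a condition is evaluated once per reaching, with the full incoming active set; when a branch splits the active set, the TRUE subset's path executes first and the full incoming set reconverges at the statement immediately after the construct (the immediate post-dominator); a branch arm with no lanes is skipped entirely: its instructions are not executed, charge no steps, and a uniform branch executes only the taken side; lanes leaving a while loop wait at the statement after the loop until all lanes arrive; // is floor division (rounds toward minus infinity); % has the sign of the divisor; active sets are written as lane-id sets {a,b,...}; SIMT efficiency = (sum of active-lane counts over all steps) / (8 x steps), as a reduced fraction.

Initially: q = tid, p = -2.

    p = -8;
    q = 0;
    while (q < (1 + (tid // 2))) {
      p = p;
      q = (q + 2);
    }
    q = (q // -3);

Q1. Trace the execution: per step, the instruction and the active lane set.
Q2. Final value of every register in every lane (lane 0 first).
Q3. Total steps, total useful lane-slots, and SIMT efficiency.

step 0: p <- -8                      {0,1,2,3,4,5,6,7}
step 1: q <- 0                       {0,1,2,3,4,5,6,7}
step 2: eval (q < (1 + (tid // 2)))  {0,1,2,3,4,5,6,7}
step 3: p <- p                       {0,1,2,3,4,5,6,7}
step 4: q <- (q + 2)                 {0,1,2,3,4,5,6,7}
step 5: eval (q < (1 + (tid // 2)))  {0,1,2,3,4,5,6,7}
step 6: p <- p                       {4,5,6,7}
step 7: q <- (q + 2)                 {4,5,6,7}
step 8: eval (q < (1 + (tid // 2)))  {4,5,6,7}
step 9: q <- (q // -3)               {0,1,2,3,4,5,6,7}

Answer: 10 steps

q: -1,-1,-1,-1,-2,-2,-2,-2
p: -8,-8,-8,-8,-8,-8,-8,-8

steps = 10; useful = 68; efficiency = 68/80 = 17/20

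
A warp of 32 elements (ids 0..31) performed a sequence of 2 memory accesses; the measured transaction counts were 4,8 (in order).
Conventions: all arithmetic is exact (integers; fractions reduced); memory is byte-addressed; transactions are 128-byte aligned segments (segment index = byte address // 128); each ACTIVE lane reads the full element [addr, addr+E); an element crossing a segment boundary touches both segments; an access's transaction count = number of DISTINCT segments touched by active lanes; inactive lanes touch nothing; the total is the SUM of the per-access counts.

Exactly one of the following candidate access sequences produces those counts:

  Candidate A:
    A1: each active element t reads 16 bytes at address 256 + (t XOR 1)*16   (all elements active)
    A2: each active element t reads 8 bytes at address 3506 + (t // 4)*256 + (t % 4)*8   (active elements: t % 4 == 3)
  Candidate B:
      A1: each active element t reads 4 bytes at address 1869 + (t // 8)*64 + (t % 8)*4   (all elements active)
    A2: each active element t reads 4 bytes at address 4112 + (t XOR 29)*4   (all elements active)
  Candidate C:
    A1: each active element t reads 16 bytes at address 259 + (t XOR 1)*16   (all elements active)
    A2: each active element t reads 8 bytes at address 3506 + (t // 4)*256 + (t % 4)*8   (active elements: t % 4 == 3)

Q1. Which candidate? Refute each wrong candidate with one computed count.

B: A1 gives 3 transactions, not 4
C: A1 gives 5 transactions, not 4
A: all counts match (4,8)

Answer: A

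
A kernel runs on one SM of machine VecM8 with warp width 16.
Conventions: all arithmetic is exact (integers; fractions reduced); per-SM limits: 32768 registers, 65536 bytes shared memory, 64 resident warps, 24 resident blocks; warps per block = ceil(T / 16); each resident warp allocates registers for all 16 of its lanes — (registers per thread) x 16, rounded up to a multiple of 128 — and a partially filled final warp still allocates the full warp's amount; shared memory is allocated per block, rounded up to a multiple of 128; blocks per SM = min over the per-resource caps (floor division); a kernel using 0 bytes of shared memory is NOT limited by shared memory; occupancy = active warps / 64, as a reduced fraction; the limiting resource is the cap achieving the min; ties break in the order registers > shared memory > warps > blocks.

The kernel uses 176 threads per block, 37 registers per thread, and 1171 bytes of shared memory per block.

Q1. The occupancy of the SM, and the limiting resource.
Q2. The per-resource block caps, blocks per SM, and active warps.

Answer: occupancy 11/16, limited by registers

registers: 4 blocks
shared memory: 51 blocks
warps: 5 blocks
blocks: 24 blocks

Answer: 4 blocks, 44 active warps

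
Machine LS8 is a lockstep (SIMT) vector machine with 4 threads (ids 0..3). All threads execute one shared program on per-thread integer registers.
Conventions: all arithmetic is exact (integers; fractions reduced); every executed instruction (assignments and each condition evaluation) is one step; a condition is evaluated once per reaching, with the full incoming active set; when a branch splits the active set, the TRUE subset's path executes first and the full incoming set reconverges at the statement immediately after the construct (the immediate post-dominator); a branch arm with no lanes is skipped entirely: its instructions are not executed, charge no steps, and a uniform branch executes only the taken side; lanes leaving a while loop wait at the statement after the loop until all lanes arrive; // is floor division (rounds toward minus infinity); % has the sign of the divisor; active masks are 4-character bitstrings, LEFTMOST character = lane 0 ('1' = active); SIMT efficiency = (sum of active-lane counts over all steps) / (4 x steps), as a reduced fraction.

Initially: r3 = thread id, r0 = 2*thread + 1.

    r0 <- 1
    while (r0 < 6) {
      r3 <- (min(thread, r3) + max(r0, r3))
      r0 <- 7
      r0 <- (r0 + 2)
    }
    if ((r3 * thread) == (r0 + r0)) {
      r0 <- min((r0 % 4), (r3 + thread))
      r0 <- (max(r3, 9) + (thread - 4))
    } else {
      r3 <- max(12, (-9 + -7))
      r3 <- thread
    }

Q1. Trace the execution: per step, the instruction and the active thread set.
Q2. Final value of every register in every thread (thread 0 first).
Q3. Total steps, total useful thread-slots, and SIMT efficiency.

step 0: r0 <- 1                      1111
step 1: eval (r0 < 6)                1111
step 2: r3 <- (min(thread, r3) + max(r0, r3)) 1111
step 3: r0 <- 7                      1111
step 4: r0 <- (r0 + 2)               1111
step 5: eval (r0 < 6)                1111
step 6: eval ((r3 * thread) == (r0 + r0)) 1111
step 7: r0 <- min((r0 % 4), (r3 + thread)) 0001
step 8: r0 <- (max(r3, 9) + (thread - 4)) 0001
step 9: r3 <- max(12, (-9 + -7))     1110
step 10: r3 <- thread                 1110

Answer: 11 steps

r3: 0,1,2,6
r0: 9,9,9,8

steps = 11; useful = 36; efficiency = 36/44 = 9/11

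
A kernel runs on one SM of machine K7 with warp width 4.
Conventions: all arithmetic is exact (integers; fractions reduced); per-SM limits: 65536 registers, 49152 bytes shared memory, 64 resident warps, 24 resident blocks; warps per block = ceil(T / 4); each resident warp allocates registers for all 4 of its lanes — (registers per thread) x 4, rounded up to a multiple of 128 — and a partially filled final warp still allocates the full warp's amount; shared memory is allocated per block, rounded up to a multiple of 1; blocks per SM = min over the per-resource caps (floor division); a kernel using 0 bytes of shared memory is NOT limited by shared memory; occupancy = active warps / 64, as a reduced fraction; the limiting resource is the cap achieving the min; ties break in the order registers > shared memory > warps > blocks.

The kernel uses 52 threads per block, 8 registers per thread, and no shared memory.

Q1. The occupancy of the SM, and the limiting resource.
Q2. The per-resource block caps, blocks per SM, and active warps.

Answer: occupancy 13/16, limited by warps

registers: 39 blocks
shared memory: no limit (kernel uses none)
warps: 4 blocks
blocks: 24 blocks

Answer: 4 blocks, 52 active warps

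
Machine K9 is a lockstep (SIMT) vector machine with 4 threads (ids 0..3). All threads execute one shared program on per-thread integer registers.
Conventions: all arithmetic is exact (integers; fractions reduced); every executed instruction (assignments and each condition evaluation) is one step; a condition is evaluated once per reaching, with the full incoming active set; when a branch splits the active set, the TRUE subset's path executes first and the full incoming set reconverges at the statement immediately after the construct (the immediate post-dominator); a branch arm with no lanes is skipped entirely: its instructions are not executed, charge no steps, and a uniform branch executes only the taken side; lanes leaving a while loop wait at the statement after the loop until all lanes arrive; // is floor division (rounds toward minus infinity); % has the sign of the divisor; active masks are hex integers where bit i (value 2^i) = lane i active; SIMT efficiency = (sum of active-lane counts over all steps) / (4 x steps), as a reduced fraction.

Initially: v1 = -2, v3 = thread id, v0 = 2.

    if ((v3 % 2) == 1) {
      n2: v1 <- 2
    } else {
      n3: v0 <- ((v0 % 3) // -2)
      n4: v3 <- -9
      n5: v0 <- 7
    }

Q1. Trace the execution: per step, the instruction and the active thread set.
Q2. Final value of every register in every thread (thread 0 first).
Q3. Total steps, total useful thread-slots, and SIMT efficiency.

step 0: eval ((v3 % 2) == 1)         0xf
step 1: v1 <- 2                      0xa
step 2: v0 <- ((v0 % 3) // -2)       0x5
step 3: v3 <- -9                     0x5
step 4: v0 <- 7                      0x5

Answer: 5 steps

v1: -2,2,-2,2
v3: -9,1,-9,3
v0: 7,2,7,2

steps = 5; useful = 12; efficiency = 12/20 = 3/5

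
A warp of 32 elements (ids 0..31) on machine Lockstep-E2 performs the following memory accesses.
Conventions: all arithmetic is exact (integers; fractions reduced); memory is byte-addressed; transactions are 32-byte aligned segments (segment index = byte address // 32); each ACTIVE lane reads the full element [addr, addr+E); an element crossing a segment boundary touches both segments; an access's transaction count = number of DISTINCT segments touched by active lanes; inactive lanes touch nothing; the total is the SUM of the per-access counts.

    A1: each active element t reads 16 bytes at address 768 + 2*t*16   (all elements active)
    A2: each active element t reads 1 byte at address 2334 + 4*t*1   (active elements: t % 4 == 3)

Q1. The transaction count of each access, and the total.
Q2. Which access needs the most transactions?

A1: 32 transactions
A2: 4 transactions

Answer: 32,4; total 36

Answer: A1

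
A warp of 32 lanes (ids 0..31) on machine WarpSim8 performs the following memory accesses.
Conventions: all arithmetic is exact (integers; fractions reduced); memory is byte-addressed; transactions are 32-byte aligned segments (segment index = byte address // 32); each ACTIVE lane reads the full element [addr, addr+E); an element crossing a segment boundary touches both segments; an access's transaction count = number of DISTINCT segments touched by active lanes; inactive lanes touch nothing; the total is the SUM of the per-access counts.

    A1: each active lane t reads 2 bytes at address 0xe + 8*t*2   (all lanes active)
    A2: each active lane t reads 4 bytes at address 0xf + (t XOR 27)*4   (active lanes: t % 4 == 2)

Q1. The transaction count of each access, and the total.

A1: 16 transactions
A2: 5 transactions

Answer: 16,5; total 21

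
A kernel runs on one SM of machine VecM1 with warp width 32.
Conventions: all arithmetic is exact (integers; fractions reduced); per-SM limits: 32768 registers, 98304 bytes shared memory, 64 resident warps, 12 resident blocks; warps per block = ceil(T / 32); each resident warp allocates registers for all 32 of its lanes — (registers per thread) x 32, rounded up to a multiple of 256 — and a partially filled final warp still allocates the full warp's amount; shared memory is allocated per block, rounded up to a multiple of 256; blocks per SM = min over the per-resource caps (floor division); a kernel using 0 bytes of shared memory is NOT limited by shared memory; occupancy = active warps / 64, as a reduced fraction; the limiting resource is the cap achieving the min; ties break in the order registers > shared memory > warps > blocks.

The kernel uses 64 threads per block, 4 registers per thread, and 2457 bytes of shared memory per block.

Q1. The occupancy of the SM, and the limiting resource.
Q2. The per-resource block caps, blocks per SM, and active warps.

Answer: occupancy 3/8, limited by blocks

registers: 64 blocks
shared memory: 38 blocks
warps: 32 blocks
blocks: 12 blocks

Answer: 12 blocks, 24 active warps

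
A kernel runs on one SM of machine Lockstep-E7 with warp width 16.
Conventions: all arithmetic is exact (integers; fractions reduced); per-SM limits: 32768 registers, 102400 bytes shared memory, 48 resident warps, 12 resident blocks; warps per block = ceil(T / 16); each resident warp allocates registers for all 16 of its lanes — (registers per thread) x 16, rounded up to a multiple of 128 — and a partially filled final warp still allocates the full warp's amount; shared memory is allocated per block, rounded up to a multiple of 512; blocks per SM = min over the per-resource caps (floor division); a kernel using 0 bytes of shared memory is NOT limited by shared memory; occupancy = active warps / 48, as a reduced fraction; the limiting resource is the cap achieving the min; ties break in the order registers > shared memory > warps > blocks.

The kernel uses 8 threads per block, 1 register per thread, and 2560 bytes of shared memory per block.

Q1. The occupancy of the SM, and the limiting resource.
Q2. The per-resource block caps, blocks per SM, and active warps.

Answer: occupancy 1/4, limited by blocks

registers: 256 blocks
shared memory: 40 blocks
warps: 48 blocks
blocks: 12 blocks

Answer: 12 blocks, 12 active warps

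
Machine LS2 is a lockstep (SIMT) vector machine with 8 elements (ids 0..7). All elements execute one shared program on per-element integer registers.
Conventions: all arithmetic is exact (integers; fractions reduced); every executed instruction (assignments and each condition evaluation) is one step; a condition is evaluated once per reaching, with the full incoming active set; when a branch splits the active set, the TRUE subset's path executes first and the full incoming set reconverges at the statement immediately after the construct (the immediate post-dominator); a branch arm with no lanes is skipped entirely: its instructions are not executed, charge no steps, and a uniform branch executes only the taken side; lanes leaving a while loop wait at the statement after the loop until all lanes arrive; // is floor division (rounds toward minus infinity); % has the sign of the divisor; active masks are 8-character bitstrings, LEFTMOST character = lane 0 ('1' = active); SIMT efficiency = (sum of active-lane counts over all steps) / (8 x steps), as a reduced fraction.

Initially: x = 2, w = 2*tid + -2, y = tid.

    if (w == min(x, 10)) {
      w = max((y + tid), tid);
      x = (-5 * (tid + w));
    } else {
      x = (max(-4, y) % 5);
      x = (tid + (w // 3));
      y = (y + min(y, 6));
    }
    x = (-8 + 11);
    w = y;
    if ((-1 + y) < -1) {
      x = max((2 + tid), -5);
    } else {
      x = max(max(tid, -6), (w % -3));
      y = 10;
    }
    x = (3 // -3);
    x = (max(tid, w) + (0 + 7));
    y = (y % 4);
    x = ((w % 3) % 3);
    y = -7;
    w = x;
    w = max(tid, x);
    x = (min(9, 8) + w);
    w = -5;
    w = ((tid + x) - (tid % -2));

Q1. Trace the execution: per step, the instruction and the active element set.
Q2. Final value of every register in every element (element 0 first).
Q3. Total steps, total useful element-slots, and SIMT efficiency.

step 0: eval (w == min(x, 10))       11111111
step 1: w <- max((y + tid), tid)     00100000
step 2: x <- (-5 * (tid + w))        00100000
step 3: x <- (max(-4, y) % 5)        11011111
step 4: x <- (tid + (w // 3))        11011111
step 5: y <- (y + min(y, 6))         11011111
step 6: x <- (-8 + 11)               11111111
step 7: w <- y                       11111111
step 8: eval ((-1 + y) < -1)         11111111
step 9: x <- max(max(tid, -6), (w % -3)) 11111111
step 10: y <- 10                      11111111
step 11: x <- (3 // -3)               11111111
step 12: x <- (max(tid, w) + (0 + 7)) 11111111
step 13: y <- (y % 4)                 11111111
step 14: x <- ((w % 3) % 3)           11111111
step 15: y <- -7                      11111111
step 16: w <- x                       11111111
step 17: w <- max(tid, x)             11111111
step 18: x <- (min(9, 8) + w)         11111111
step 19: w <- -5                      11111111
step 20: w <- ((tid + x) - (tid % -2)) 11111111

Answer: 21 steps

x: 8,10,10,11,12,13,14,15
w: 8,12,12,15,16,19,20,23
y: -7,-7,-7,-7,-7,-7,-7,-7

steps = 21; useful = 151; efficiency = 151/168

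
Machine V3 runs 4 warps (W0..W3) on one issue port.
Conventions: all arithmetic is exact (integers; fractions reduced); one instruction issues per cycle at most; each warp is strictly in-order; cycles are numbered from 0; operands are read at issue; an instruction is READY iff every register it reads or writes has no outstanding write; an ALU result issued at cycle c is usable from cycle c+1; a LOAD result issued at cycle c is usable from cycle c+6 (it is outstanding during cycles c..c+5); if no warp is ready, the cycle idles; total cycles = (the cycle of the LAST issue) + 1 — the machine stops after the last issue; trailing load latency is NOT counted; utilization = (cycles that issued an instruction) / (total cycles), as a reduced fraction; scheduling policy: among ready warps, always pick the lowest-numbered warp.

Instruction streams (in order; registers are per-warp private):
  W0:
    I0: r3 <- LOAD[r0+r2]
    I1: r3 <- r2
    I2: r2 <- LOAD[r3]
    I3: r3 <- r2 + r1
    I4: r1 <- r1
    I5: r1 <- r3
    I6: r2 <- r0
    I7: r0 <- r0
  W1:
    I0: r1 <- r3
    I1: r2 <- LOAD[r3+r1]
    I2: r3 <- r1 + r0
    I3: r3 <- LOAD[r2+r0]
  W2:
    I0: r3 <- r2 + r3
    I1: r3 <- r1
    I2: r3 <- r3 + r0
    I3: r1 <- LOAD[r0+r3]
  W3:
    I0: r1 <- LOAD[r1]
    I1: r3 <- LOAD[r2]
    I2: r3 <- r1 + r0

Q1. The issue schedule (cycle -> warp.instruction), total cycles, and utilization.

cycle 0: W0.I0
cycle 1: W1.I0
cycle 2: W1.I1
cycle 3: W1.I2
cycle 4: W2.I0
cycle 5: W2.I1
cycle 6: W0.I1
cycle 7: W0.I2
cycle 8: W1.I3
cycle 9: W2.I2
cycle 10: W2.I3
cycle 11: W3.I0
cycle 12: W3.I1
cycle 13: W0.I3
cycle 14: W0.I4
cycle 15: W0.I5
cycle 16: W0.I6
cycle 17: W0.I7
cycle 18: W3.I2

Answer: 19 cycles, utilization 1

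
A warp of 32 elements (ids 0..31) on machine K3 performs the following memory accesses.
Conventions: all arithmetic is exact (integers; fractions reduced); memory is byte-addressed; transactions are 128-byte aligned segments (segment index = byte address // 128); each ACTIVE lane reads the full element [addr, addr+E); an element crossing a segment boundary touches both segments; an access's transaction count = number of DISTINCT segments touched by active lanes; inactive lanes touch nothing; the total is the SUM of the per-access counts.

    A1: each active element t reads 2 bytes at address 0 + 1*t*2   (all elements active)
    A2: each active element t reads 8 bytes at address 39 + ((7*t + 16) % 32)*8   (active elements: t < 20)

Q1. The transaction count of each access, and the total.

A1: 1 transaction
A2: 3 transactions

Answer: 1,3; total 4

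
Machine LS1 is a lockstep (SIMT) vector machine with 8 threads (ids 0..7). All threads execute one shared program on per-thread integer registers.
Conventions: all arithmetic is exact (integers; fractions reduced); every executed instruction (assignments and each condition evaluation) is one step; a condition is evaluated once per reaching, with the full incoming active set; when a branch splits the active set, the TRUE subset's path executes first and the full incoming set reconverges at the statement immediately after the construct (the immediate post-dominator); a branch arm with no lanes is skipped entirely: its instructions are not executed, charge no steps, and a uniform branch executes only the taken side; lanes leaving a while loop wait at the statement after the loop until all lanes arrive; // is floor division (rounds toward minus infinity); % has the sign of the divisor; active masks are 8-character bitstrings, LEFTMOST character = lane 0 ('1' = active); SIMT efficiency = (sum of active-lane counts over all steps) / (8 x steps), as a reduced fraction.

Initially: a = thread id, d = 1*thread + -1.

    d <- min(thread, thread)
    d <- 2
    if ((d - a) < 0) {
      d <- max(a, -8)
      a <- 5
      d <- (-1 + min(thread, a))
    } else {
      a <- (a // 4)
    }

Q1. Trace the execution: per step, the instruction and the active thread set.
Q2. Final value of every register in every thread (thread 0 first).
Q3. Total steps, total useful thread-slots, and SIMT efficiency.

step 0: d <- min(thread, thread)     11111111
step 1: d <- 2                       11111111
step 2: eval ((d - a) < 0)           11111111
step 3: d <- max(a, -8)              00011111
step 4: a <- 5                       00011111
step 5: d <- (-1 + min(thread, a))   00011111
step 6: a <- (a // 4)                11100000

Answer: 7 steps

a: 0,0,0,5,5,5,5,5
d: 2,2,2,2,3,4,4,4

steps = 7; useful = 42; efficiency = 42/56 = 3/4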